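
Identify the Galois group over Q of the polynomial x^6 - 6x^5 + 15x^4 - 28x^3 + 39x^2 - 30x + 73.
6T1: C_6

The polynomial f is an irreducible sextic over Q, so G = Gal(f/Q) is one of the 16 transitive subgroups 6T1, ..., 6T16 of S_6. The discriminant of f is -21134460321792, which is not a perfect square, so G is not contained in A_6. The transitive groups of degree 6 not contained in A_6 are: C_6 (6T1, order 6), S_3 (6T2, order 6), D_6 (6T3, order 12), C_3 x S_3 (6T5, order 18), A_4 x C_2 (6T6, order 24), S_4 (6T8, order 24), S_3 x S_3 (6T9, order 36), S_4 x C_2 (6T11, order 48), (S_3 x S_3) : C_2 (6T13, order 72), PGL(2,5) (6T14, order 120), S_6 (6T16, order 720). By Dedekind's theorem, for a prime p not dividing disc(f) the degrees of the irreducible factors of f mod p form the cycle type of an element of G. Factoring f modulo the 37 such primes p <= 167 (skipping 2, 3, which divide the discriminant), each new pattern first appears at: mod 5: f = (x^6 + 4x^5 + 2x^3 + 4x^2 + 3), pattern 6; mod 7: f = (x^3 + 4x^2 + 3x + 1)(x^3 + 4x^2 + 3x + 3), pattern 3+3; mod 17: f = (x^2 + 7x + 13)(x^2 + 9x + 11)(x^2 + 12x + 8), pattern 2+2+2; mod 19: f = (x + 7)(x + 9)(x + 11)(x + 12)(x + 14)(x + 17), pattern 1+1+1+1+1+1. No other pattern occurs in this range, so the set of observed cycle types is {6, 3+3, 2+2+2, 1+1+1+1+1+1}. The candidates containing elements of all these cycle types are C_6 (6T1) of order 6, D_6 (6T3) of order 12, C_3 x S_3 (6T5) of order 18, A_4 x C_2 (6T6) of order 24, S_3 x S_3 (6T9) of order 36, S_4 x C_2 (6T11) of order 48, (S_3 x S_3) : C_2 (6T13) of order 72, PGL(2,5) (6T14) of order 120, S_6 (6T16) of order 720; the others are excluded. The observed types are precisely the cycle types that occur in C_6 (6T1). Each of the other remaining candidates has further cycle types, and by the Chebotarev density theorem the matching factorization patterns would occur for a proportion of primes equal to their share of the group: D_6 (6T3) additionally contains elements of type 2+2+1+1 (3 of its 12 elements, about 25% of primes); C_3 x S_3 (6T5) additionally contains elements of type 3+1+1+1 (4 of its 18 elements, about 22% of primes); A_4 x C_2 (6T6) additionally contains elements of type 2+2+1+1, 2+1+1+1+1 (6 of its 24 elements, about 25% of primes); S_3 x S_3 (6T9) additionally contains elements of type 3+1+1+1, 2+2+1+1 (13 of its 36 elements, about 36% of primes); S_4 x C_2 (6T11) additionally contains elements of type 4+2, 4+1+1, 2+2+1+1, 2+1+1+1+1 (24 of its 48 elements, about 50% of primes); (S_3 x S_3) : C_2 (6T13) additionally contains elements of type 4+2, 3+2+1, 3+1+1+1, 2+2+1+1, 2+1+1+1+1 (49 of its 72 elements, about 68% of primes); PGL(2,5) (6T14) additionally contains elements of type 5+1, 4+1+1, 2+2+1+1 (69 of its 120 elements, about 58% of primes); S_6 (6T16) additionally contains elements of type 5+1, 4+2, 4+1+1, 3+2+1, 3+1+1+1, 2+2+1+1, 2+1+1+1+1 (544 of its 720 elements, about 76% of primes). None of the 37 primes tested shows any such pattern (for each of these groups the chance of that is below 10^-4), which rules them out. Hence G = C_6 (6T1), of order 6.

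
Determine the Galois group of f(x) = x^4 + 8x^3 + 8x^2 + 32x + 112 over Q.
The polynomial is an irreducible quartic over Q and its discriminant is -679477248, which is not a perfect square, so the Galois group is not contained in A_4. The resolvent cubic y^3 - 8*y^2 - 192*y - 4608 has exactly one rational root, so the Galois group is C_4 or D_4. The quartic remains irreducible over Q(sqrt(disc)), so the group is D_4.

4T3: D_4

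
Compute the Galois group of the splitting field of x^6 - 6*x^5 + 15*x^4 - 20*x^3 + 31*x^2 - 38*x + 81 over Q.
S_4 x C_2 (also written S4xC2)

The polynomial f is an irreducible sextic over Q, so G = Gal(f/Q) is one of the 16 transitive subgroups 6T1, ..., 6T16 of S_6. The discriminant of f is -66039417143296, which is not a perfect square, so G is not contained in A_6. The transitive groups of degree 6 not contained in A_6 are: C_6 (6T1, order 6), S_3 (6T2, order 6), D_6 (6T3, order 12), C_3 x S_3 (6T5, order 18), A_4 x C_2 (6T6, order 24), S_4 (6T8, order 24), S_3 x S_3 (6T9, order 36), S_4 x C_2 (6T11, order 48), (S_3 x S_3) : C_2 (6T13, order 72), PGL(2,5) (6T14, order 120), S_6 (6T16, order 720). By Dedekind's theorem, for a prime p not dividing disc(f) the degrees of the irreducible factors of f mod p form the cycle type of an element of G. Factoring f modulo the 17 such primes p <= 67 (skipping 2, 31, which divide the discriminant), each new pattern first appears at: mod 3: f = (x)(x + 1)(x^4 + 2x^3 + x^2 + 1), pattern 4+1+1; mod 5: f = (x^3 + x^2 + 3x + 1)(x^3 + 3x^2 + 4x + 1), pattern 3+3; mod 7: f = (x^6 + x^5 + x^4 + x^3 + 3x^2 + 4x + 4), pattern 6; mod 11: f = (x^2 + 5)(x^2 + 7x + 9)(x^2 + 9x + 4), pattern 2+2+2; mod 13: f = (x^2 + 11x + 12)(x^4 + 9x^3 + 8x^2 + 5x + 10), pattern 4+2; mod 37: f = (x + 9)(x + 26)(x^2 + 16x + 10)(x^2 + 17x + 9), pattern 2+2+1+1; mod 47: f = (x + 9)(x + 17)(x + 28)(x + 36)(x^2 + 45x + 2), pattern 2+1+1+1+1. No other pattern occurs in this range, so the set of observed cycle types is {4+1+1, 3+3, 6, 2+2+2, 4+2, 2+2+1+1, 2+1+1+1+1}. The candidates containing elements of all these cycle types are S_4 x C_2 (6T11) of order 48, S_6 (6T16) of order 720; the others are excluded. The observed types are precisely the cycle types that occur in S_4 x C_2 (6T11) (apart from the identity). Each of the other remaining candidates has further cycle types, and by the Chebotarev density theorem the matching factorization patterns would occur for a proportion of primes equal to their share of the group: S_6 (6T16) additionally contains elements of type 5+1, 3+2+1, 3+1+1+1 (304 of its 720 elements, about 42% of primes). None of the 17 primes tested shows any such pattern (for each of these groups the chance of that is below 10^-4), which rules them out. Hence G = S_4 x C_2 (6T11), of order 48.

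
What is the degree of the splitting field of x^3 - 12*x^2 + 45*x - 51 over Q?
The degree of the splitting field over Q equals the order of the Galois group, so first determine the group. The polynomial is an irreducible cubic over Q and its discriminant is 81 = 9^2, a perfect square. For an irreducible cubic, a square discriminant forces the Galois group to be A_3, the cyclic group of order 3. The Galois group C_3 (3T1) has order 3, so the splitting field has degree 3 over Q.

3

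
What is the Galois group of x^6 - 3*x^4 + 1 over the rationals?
The polynomial f is an irreducible sextic over Q, so G = Gal(f/Q) is one of the 16 transitive subgroups 6T1, ..., 6T16 of S_6. The discriminant of f is -419904, which is not a perfect square, so G is not contained in A_6. The transitive groups of degree 6 not contained in A_6 are: C_6 (6T1, order 6), S_3 (6T2, order 6), D_6 (6T3, order 12), C_3 x S_3 (6T5, order 18), A_4 x C_2 (6T6, order 24), S_4 (6T8, order 24), S_3 x S_3 (6T9, order 36), S_4 x C_2 (6T11, order 48), (S_3 x S_3) : C_2 (6T13, order 72), PGL(2,5) (6T14, order 120), S_6 (6T16, order 720). By Dedekind's theorem, for a prime p not dividing disc(f) the degrees of the irreducible factors of f mod p form the cycle type of an element of G. Factoring f modulo the 33 such primes p <= 149 (skipping 2, 3, which divide the discriminant), each new pattern first appears at: mod 5: f = (x^3 + x^2 + 4x + 3)(x^3 + 4x^2 + 4x + 2), pattern 3+3; mod 7: f = (x^6 + 4x^4 + 1), pattern 6; mod 17: f = (x + 2)(x + 15)(x^2 + 6)(x^2 + 12), pattern 2+2+1+1; mod 19: f = (x + 6)(x + 7)(x + 12)(x + 13)(x^2 + 6), pattern 2+1+1+1+1; mod 71: f = (x^2 + 40)(x^2 + 45)(x^2 + 54), pattern 2+2+2. No other pattern occurs in this range, so the set of observed cycle types is {3+3, 6, 2+2+1+1, 2+1+1+1+1, 2+2+2}. The candidates containing elements of all these cycle types are A_4 x C_2 (6T6) of order 24, S_4 x C_2 (6T11) of order 48, (S_3 x S_3) : C_2 (6T13) of order 72, S_6 (6T16) of order 720; the others are excluded. The observed types are precisely the cycle types that occur in A_4 x C_2 (6T6) (apart from the identity). Each of the other remaining candidates has further cycle types, and by the Chebotarev density theorem the matching factorization patterns would occur for a proportion of primes equal to their share of the group: S_4 x C_2 (6T11) additionally contains elements of type 4+2, 4+1+1 (12 of its 48 elements, about 25% of primes); (S_3 x S_3) : C_2 (6T13) additionally contains elements of type 4+2, 3+2+1, 3+1+1+1 (34 of its 72 elements, about 47% of primes); S_6 (6T16) additionally contains elements of type 5+1, 4+2, 4+1+1, 3+2+1, 3+1+1+1 (484 of its 720 elements, about 67% of primes). None of the 33 primes tested shows any such pattern (for each of these groups the chance of that is below 10^-4), which rules them out. Hence G = A_4 x C_2 (6T6), of order 24.

6T6: A_4 x C_2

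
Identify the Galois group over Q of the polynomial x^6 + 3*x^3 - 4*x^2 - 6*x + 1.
S_6 (also written S6)

The polynomial f is an irreducible sextic over Q, so G = Gal(f/Q) is one of the 16 transitive subgroups 6T1, ..., 6T16 of S_6. The discriminant of f is 14386709, which is not a perfect square, so G is not contained in A_6. The transitive groups of degree 6 not contained in A_6 are: C_6 (6T1, order 6), S_3 (6T2, order 6), D_6 (6T3, order 12), C_3 x S_3 (6T5, order 18), A_4 x C_2 (6T6, order 24), S_4 (6T8, order 24), S_3 x S_3 (6T9, order 36), S_4 x C_2 (6T11, order 48), (S_3 x S_3) : C_2 (6T13, order 72), PGL(2,5) (6T14, order 120), S_6 (6T16, order 720). By Dedekind's theorem, for a prime p not dividing disc(f) the degrees of the irreducible factors of f mod p form the cycle type of an element of G. Factoring f modulo the 4 such primes p <= 7, each new pattern first appears at: mod 2: f = (x^6 + x^3 + 1), pattern 6; mod 5: f = (x + 4)(x^5 + x^4 + x^3 + 4x^2 + 4), pattern 5+1; mod 7: f = (x^2 + 5x + 3)(x^4 + 2x^3 + x^2 + 6x + 5), pattern 4+2. No other pattern occurs in this range, so the set of observed cycle types is {6, 5+1, 4+2}. Among the candidates above, the only group containing elements of all these cycle types is S_6 (6T16); every other candidate lacks at least one of them. Hence G = S_6 (6T16), of order 720.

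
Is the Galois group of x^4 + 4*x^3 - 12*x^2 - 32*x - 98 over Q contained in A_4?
No

The polynomial is irreducible of degree 4 over Q. Its discriminant is -544195584, which is not a perfect square. A Galois group lies in the alternating group exactly when the discriminant is a square in Q, so the Galois group (D_4) is not contained in A_4.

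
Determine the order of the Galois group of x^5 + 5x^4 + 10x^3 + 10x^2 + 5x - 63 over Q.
20

The degree of the splitting field over Q equals the order of the Galois group, so first determine the group. The polynomial f is an irreducible quintic over Q, so G = Gal(f/Q) is a transitive subgroup of S_5: one of C_5 (5T1, order 5), D_5 (5T2, order 10), F_20 (5T3, order 20), A_5 (5T4, order 60) or S_5 (5T5, order 120). The discriminant of f is 52428800000, which is not a perfect square, so G is not contained in A_5. The transitive groups of degree 5 not contained in A_5 are: F_20 (5T3, order 20), S_5 (5T5, order 120). By Dedekind's theorem, for a prime p not dividing disc(f) the degrees of the irreducible factors of f mod p form the cycle type of an element of G. Factoring f modulo the 18 such primes p <= 71 (skipping 2, 5, which divide the discriminant), each new pattern first appears at: mod 3: f = (x)(x^4 + 2x^3 + x^2 + x + 2), pattern 4+1; mod 11: f = (x^5 + 5x^4 + 10x^3 + 10x^2 + 5x + 3), pattern 5; mod 19: f = (x + 9)(x^2 + 6)(x^2 + 15x + 2), pattern 2+2+1. No other pattern occurs in this range, so the set of observed cycle types is {4+1, 5, 2+2+1}. The candidates containing elements of all these cycle types are F_20 (5T3) of order 20, S_5 (5T5) of order 120; the others are excluded. The observed types are precisely the cycle types that occur in F_20 (5T3) (apart from the identity). Each of the other remaining candidates has further cycle types, and by the Chebotarev density theorem the matching factorization patterns would occur for a proportion of primes equal to their share of the group: S_5 (5T5) additionally contains elements of type 3+2, 3+1+1, 2+1+1+1 (50 of its 120 elements, about 42% of primes). None of the 18 primes tested shows any such pattern (for each of these groups the chance of that is below 10^-4), which rules them out. Hence G = F_20 (5T3), of order 20. The Galois group F_20 (5T3) has order 20, so the splitting field has degree 20 over Q.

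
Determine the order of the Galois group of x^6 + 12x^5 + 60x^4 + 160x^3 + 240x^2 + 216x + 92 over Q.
The degree of the splitting field over Q equals the order of the Galois group, so first determine the group. The polynomial f is an irreducible sextic over Q, so G = Gal(f/Q) is one of the 16 transitive subgroups 6T1, ..., 6T16 of S_6. The discriminant of f is 746496000000 = 864000^2, a perfect square, so G is contained in A_6. The transitive groups of degree 6 contained in A_6 are: A_4 (6T4, order 12), S_4 (6T7, order 24), (C_3 x C_3) : C_4 (6T10, order 36), PSL(2,5) (6T12, order 60), A_6 (6T15, order 360). By Dedekind's theorem, for a prime p not dividing disc(f) the degrees of the irreducible factors of f mod p form the cycle type of an element of G. Factoring f modulo the 6 such primes p <= 23 (skipping 2, 3, 5, which divide the discriminant), each new pattern first appears at: mod 7: f = (x + 5)(x^5 + 4x^3 + 2x + 3), pattern 5+1; mod 23: f = (x)(x + 9)(x + 14)(x^3 + 12x^2 + 3x + 5), pattern 3+1+1+1. No other pattern occurs in this range, so the set of observed cycle types is {5+1, 3+1+1+1}. Among the candidates above, the only group containing elements of all these cycle types is A_6 (6T15) — each of A_4 (6T4), S_4 (6T7), (C_3 x C_3) : C_4 (6T10), PSL(2,5) (6T12) lacks at least one of them. Hence G = A_6 (6T15), of order 360. The Galois group A_6 (6T15) has order 360, so the splitting field has degree 360 over Q.

360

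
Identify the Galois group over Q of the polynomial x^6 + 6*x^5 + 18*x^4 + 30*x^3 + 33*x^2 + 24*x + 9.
PGL(2,5) (order 120)

The polynomial f is an irreducible sextic over Q, so G = Gal(f/Q) is one of the 16 transitive subgroups 6T1, ..., 6T16 of S_6. The discriminant of f is -16003008, which is not a perfect square, so G is not contained in A_6. The transitive groups of degree 6 not contained in A_6 are: C_6 (6T1, order 6), S_3 (6T2, order 6), D_6 (6T3, order 12), C_3 x S_3 (6T5, order 18), A_4 x C_2 (6T6, order 24), S_4 (6T8, order 24), S_3 x S_3 (6T9, order 36), S_4 x C_2 (6T11, order 48), (S_3 x S_3) : C_2 (6T13, order 72), PGL(2,5) (6T14, order 120), S_6 (6T16, order 720). By Dedekind's theorem, for a prime p not dividing disc(f) the degrees of the irreducible factors of f mod p form the cycle type of an element of G. Factoring f modulo the 21 such primes p <= 89 (skipping 2, 3, 7, which divide the discriminant), each new pattern first appears at: mod 5: f = (x^6 + x^5 + 3x^4 + 3x^2 + 4x + 4), pattern 6; mod 11: f = (x + 10)(x^5 + 7x^4 + 3x^3 + 2), pattern 5+1; mod 13: f = (x + 2)(x + 6)(x^4 + 11x^3 + 9x^2 + 8x + 4), pattern 4+1+1; mod 23: f = (x + 4)(x + 8)(x^2 + 7x + 8)(x^2 + 10x + 3), pattern 2+2+1+1; mod 43: f = (x^3 + 22x^2 + 20x + 21)(x^3 + 27x^2 + 6x + 25), pattern 3+3; mod 61: f = (x^2 + 34x + 5)(x^2 + 45x + 56)(x^2 + 49x + 46), pattern 2+2+2. No other pattern occurs in this range, so the set of observed cycle types is {6, 5+1, 4+1+1, 2+2+1+1, 3+3, 2+2+2}. The candidates containing elements of all these cycle types are PGL(2,5) (6T14) of order 120, S_6 (6T16) of order 720; the others are excluded. The observed types are precisely the cycle types that occur in PGL(2,5) (6T14) (apart from the identity). Each of the other remaining candidates has further cycle types, and by the Chebotarev density theorem the matching factorization patterns would occur for a proportion of primes equal to their share of the group: S_6 (6T16) additionally contains elements of type 4+2, 3+2+1, 3+1+1+1, 2+1+1+1+1 (265 of its 720 elements, about 37% of primes). None of the 21 primes tested shows any such pattern (for each of these groups the chance of that is below 10^-4), which rules them out. Hence G = PGL(2,5) (6T14), of order 120.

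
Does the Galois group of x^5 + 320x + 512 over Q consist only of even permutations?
The polynomial is irreducible of degree 5 over Q. Its discriminant is 1073741824000000 = 32768000^2, a perfect square. A Galois group lies in the alternating group exactly when the discriminant is a square in Q, so the Galois group (A_5) is contained in A_5.

Yes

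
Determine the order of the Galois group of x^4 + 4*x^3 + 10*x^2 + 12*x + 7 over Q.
4

The degree of the splitting field over Q equals the order of the Galois group, so first determine the group. The polynomial is an irreducible quartic over Q and its discriminant is 2048, which is not a perfect square, so the Galois group is not contained in A_4. The resolvent cubic y^3 - 10*y^2 + 20*y + 24 has exactly one rational root, so the Galois group is C_4 or D_4. The quartic becomes reducible over Q(sqrt(disc)), so the group is C_4. The Galois group C_4 (4T1) has order 4, so the splitting field has degree 4 over Q.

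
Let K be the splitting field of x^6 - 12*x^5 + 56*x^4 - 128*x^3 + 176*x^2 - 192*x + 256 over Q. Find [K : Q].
24

The degree of the splitting field over Q equals the order of the Galois group, so first determine the group. The polynomial f is an irreducible sextic over Q, so G = Gal(f/Q) is one of the 16 transitive subgroups 6T1, ..., 6T16 of S_6. The discriminant of f is -5497558138880000, which is not a perfect square, so G is not contained in A_6. The transitive groups of degree 6 not contained in A_6 are: C_6 (6T1, order 6), S_3 (6T2, order 6), D_6 (6T3, order 12), C_3 x S_3 (6T5, order 18), A_4 x C_2 (6T6, order 24), S_4 (6T8, order 24), S_3 x S_3 (6T9, order 36), S_4 x C_2 (6T11, order 48), (S_3 x S_3) : C_2 (6T13, order 72), PGL(2,5) (6T14, order 120), S_6 (6T16, order 720). By Dedekind's theorem, for a prime p not dividing disc(f) the degrees of the irreducible factors of f mod p form the cycle type of an element of G. Factoring f modulo the 22 such primes p <= 89 (skipping 2, 5, which divide the discriminant), each new pattern first appears at: mod 3: f = (x^3 + x^2 + 2x + 1)(x^3 + 2x^2 + x + 1), pattern 3+3; mod 7: f = (x^2 + x + 4)(x^2 + 3x + 5)(x^2 + 5x + 3), pattern 2+2+2; mod 13: f = (x + 3)(x + 6)(x^4 + 5x^3 + 6x^2 + x + 7), pattern 4+1+1; mod 43: f = (x + 17)(x + 22)(x^2 + 39x + 1)(x^2 + 39x + 20), pattern 2+2+1+1. No other pattern occurs in this range, so the set of observed cycle types is {3+3, 2+2+2, 4+1+1, 2+2+1+1}. The candidates containing elements of all these cycle types are S_4 (6T8) of order 24, S_4 x C_2 (6T11) of order 48, PGL(2,5) (6T14) of order 120, S_6 (6T16) of order 720; the others are excluded. The observed types are precisely the cycle types that occur in S_4 (6T8) (apart from the identity). Each of the other remaining candidates has further cycle types, and by the Chebotarev density theorem the matching factorization patterns would occur for a proportion of primes equal to their share of the group: S_4 x C_2 (6T11) additionally contains elements of type 6, 4+2, 2+1+1+1+1 (17 of its 48 elements, about 35% of primes); PGL(2,5) (6T14) additionally contains elements of type 6, 5+1 (44 of its 120 elements, about 37% of primes); S_6 (6T16) additionally contains elements of type 6, 5+1, 4+2, 3+2+1, 3+1+1+1, 2+1+1+1+1 (529 of its 720 elements, about 73% of primes). None of the 22 primes tested shows any such pattern (for each of these groups the chance of that is below 10^-4), which rules them out. Hence G = S_4 (6T8), of order 24. The Galois group S_4 (6T8) has order 24, so the splitting field has degree 24 over Q.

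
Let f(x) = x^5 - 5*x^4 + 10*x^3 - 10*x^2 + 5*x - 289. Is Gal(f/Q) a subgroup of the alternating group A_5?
No

The polynomial is irreducible of degree 5 over Q. Its discriminant is 21499084800000, which is not a perfect square. A Galois group lies in the alternating group exactly when the discriminant is a square in Q, so the Galois group (F_20) is not contained in A_5.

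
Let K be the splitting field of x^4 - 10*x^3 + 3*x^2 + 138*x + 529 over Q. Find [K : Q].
The degree of the splitting field over Q equals the order of the Galois group, so first determine the group. The polynomial is an irreducible quartic over Q and its discriminant is 42455559424, which is not a perfect square, so the Galois group is not contained in A_4. The resolvent cubic y^3 - 3*y^2 - 3496*y - 65596 is irreducible over Q. An irreducible resolvent with non-square discriminant gives S_4. The Galois group S_4 (4T5) has order 24, so the splitting field has degree 24 over Q.

24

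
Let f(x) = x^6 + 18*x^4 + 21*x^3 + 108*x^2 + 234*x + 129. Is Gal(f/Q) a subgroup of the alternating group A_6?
No

The polynomial is irreducible of degree 6 over Q. Its discriminant is -401254544639403, which is not a perfect square. A Galois group lies in the alternating group exactly when the discriminant is a square in Q, so the Galois group (C_3 x S_3) is not contained in A_6.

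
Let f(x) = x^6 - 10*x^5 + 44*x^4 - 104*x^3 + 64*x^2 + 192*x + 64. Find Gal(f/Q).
The polynomial f is an irreducible sextic over Q, so G = Gal(f/Q) is one of the 16 transitive subgroups 6T1, ..., 6T16 of S_6. The discriminant of f is 564385546240000 = 23756800^2, a perfect square, so G is contained in A_6. The transitive groups of degree 6 contained in A_6 are: A_4 (6T4, order 12), S_4 (6T7, order 24), (C_3 x C_3) : C_4 (6T10, order 36), PSL(2,5) (6T12, order 60), A_6 (6T15, order 360). By Dedekind's theorem, for a prime p not dividing disc(f) the degrees of the irreducible factors of f mod p form the cycle type of an element of G. Factoring f modulo the 19 such primes p <= 79 (skipping 2, 5, 29, which divide the discriminant), each new pattern first appears at: mod 3: f = (x^2 + 2x + 2)(x^4 + x + 2), pattern 4+2; mod 11: f = (x^3 + 2x^2 + x + 8)(x^3 + 10x^2 + x + 8), pattern 3+3; mod 19: f = (x + 1)(x + 3)(x^2 + x + 9)(x^2 + 4x + 8), pattern 2+2+1+1; mod 61: f = (x + 7)(x + 21)(x + 54)(x^3 + 30x^2 + 12x + 8), pattern 3+1+1+1. No other pattern occurs in this range, so the set of observed cycle types is {4+2, 3+3, 2+2+1+1, 3+1+1+1}. The candidates containing elements of all these cycle types are (C_3 x C_3) : C_4 (6T10) of order 36, A_6 (6T15) of order 360; the others are excluded. The observed types are precisely the cycle types that occur in (C_3 x C_3) : C_4 (6T10) (apart from the identity). Each of the other remaining candidates has further cycle types, and by the Chebotarev density theorem the matching factorization patterns would occur for a proportion of primes equal to their share of the group: A_6 (6T15) additionally contains elements of type 5+1 (144 of its 360 elements, about 40% of primes). None of the 19 primes tested shows any such pattern (for each of these groups the chance of that is below 10^-4), which rules them out. Hence G = (C_3 x C_3) : C_4 (6T10), of order 36.

(C_3 x C_3) : C_4 (also written G36+)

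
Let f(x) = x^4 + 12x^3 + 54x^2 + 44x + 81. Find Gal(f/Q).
The polynomial is an irreducible quartic over Q and its discriminant is 1358954496 = 36864^2, a perfect square, so the Galois group is contained in A_4. The resolvent cubic y^3 - 54*y^2 + 204*y + 3896 is irreducible over Q. An irreducible resolvent with square discriminant gives A_4.

4T4: A_4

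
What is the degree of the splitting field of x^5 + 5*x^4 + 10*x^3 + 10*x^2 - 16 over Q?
The degree of the splitting field over Q equals the order of the Galois group, so first determine the group. The polynomial f is an irreducible quintic over Q, so G = Gal(f/Q) is a transitive subgroup of S_5: one of C_5 (5T1, order 5), D_5 (5T2, order 10), F_20 (5T3, order 20), A_5 (5T4, order 60) or S_5 (5T5, order 120). The discriminant of f is 64000000 = 8000^2, a perfect square, so G is contained in A_5. The transitive groups of degree 5 contained in A_5 are: C_5 (5T1, order 5), D_5 (5T2, order 10), A_5 (5T4, order 60). By Dedekind's theorem, for a prime p not dividing disc(f) the degrees of the irreducible factors of f mod p form the cycle type of an element of G. Factoring f modulo the 23 such primes p <= 97 (skipping 2, 5, which divide the discriminant), each new pattern first appears at: mod 3: f = (x + 1)(x^2 + 1)(x^2 + x + 2), pattern 2+2+1; mod 7: f = (x^5 + 5x^4 + 3x^3 + 3x^2 + 5), pattern 5. No other pattern occurs in this range, so the set of observed cycle types is {2+2+1, 5}. The candidates containing elements of all these cycle types are D_5 (5T2) of order 10, A_5 (5T4) of order 60; the others are excluded. The observed types are precisely the cycle types that occur in D_5 (5T2) (apart from the identity). Each of the other remaining candidates has further cycle types, and by the Chebotarev density theorem the matching factorization patterns would occur for a proportion of primes equal to their share of the group: A_5 (5T4) additionally contains elements of type 3+1+1 (20 of its 60 elements, about 33% of primes). None of the 23 primes tested shows any such pattern (for each of these groups the chance of that is below 10^-4), which rules them out. Hence G = D_5 (5T2), of order 10. The Galois group D_5 (5T2) has order 10, so the splitting field has degree 10 over Q.

10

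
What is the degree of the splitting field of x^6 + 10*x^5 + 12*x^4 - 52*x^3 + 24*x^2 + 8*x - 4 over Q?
6

The degree of the splitting field over Q equals the order of the Galois group, so first determine the group. The polynomial f is an irreducible sextic over Q, so G = Gal(f/Q) is one of the 16 transitive subgroups 6T1, ..., 6T16 of S_6. The discriminant of f is 518686720000, which is not a perfect square, so G is not contained in A_6. The transitive groups of degree 6 not contained in A_6 are: C_6 (6T1, order 6), S_3 (6T2, order 6), D_6 (6T3, order 12), C_3 x S_3 (6T5, order 18), A_4 x C_2 (6T6, order 24), S_4 (6T8, order 24), S_3 x S_3 (6T9, order 36), S_4 x C_2 (6T11, order 48), (S_3 x S_3) : C_2 (6T13, order 72), PGL(2,5) (6T14, order 120), S_6 (6T16, order 720). By Dedekind's theorem, for a prime p not dividing disc(f) the degrees of the irreducible factors of f mod p form the cycle type of an element of G. Factoring f modulo the 23 such primes p <= 101 (skipping 2, 5, 37, which divide the discriminant), each new pattern first appears at: mod 3: f = (x^3 + 2x + 1)(x^3 + x^2 + x + 2), pattern 3+3; mod 13: f = (x^2 + 6x + 7)(x^2 + 7x + 11)(x^2 + 10x + 4), pattern 2+2+2; mod 67: f = (x + 1)(x + 11)(x + 37)(x + 44)(x + 53)(x + 65), pattern 1+1+1+1+1+1. No other pattern occurs in this range, so the set of observed cycle types is {3+3, 2+2+2, 1+1+1+1+1+1}. The candidates containing elements of all these cycle types are C_6 (6T1) of order 6, S_3 (6T2) of order 6, D_6 (6T3) of order 12, C_3 x S_3 (6T5) of order 18, A_4 x C_2 (6T6) of order 24, S_4 (6T8) of order 24, S_3 x S_3 (6T9) of order 36, S_4 x C_2 (6T11) of order 48, (S_3 x S_3) : C_2 (6T13) of order 72, PGL(2,5) (6T14) of order 120, S_6 (6T16) of order 720; the others are excluded. The observed types are precisely the cycle types that occur in S_3 (6T2). Each of the other remaining candidates has further cycle types, and by the Chebotarev density theorem the matching factorization patterns would occur for a proportion of primes equal to their share of the group: C_6 (6T1) additionally contains elements of type 6 (2 of its 6 elements, about 33% of primes); D_6 (6T3) additionally contains elements of type 6, 2+2+1+1 (5 of its 12 elements, about 42% of primes); C_3 x S_3 (6T5) additionally contains elements of type 6, 3+1+1+1 (10 of its 18 elements, about 56% of primes); A_4 x C_2 (6T6) additionally contains elements of type 6, 2+2+1+1, 2+1+1+1+1 (14 of its 24 elements, about 58% of primes); S_4 (6T8) additionally contains elements of type 4+1+1, 2+2+1+1 (9 of its 24 elements, about 38% of primes); S_3 x S_3 (6T9) additionally contains elements of type 6, 3+1+1+1, 2+2+1+1 (25 of its 36 elements, about 69% of primes); S_4 x C_2 (6T11) additionally contains elements of type 6, 4+2, 4+1+1, 2+2+1+1, 2+1+1+1+1 (32 of its 48 elements, about 67% of primes); (S_3 x S_3) : C_2 (6T13) additionally contains elements of type 6, 4+2, 3+2+1, 3+1+1+1, 2+2+1+1, 2+1+1+1+1 (61 of its 72 elements, about 85% of primes); PGL(2,5) (6T14) additionally contains elements of type 6, 5+1, 4+1+1, 2+2+1+1 (89 of its 120 elements, about 74% of primes); S_6 (6T16) additionally contains elements of type 6, 5+1, 4+2, 4+1+1, 3+2+1, 3+1+1+1, 2+2+1+1, 2+1+1+1+1 (664 of its 720 elements, about 92% of primes). None of the 23 primes tested shows any such pattern (for each of these groups the chance of that is below 10^-4), which rules them out. Hence G = S_3 (6T2), of order 6. The Galois group S_3 (6T2) has order 6, so the splitting field has degree 6 over Q.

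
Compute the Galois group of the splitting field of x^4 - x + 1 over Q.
S_4

The polynomial is an irreducible quartic over Q and its discriminant is 229, which is not a perfect square, so the Galois group is not contained in A_4. The resolvent cubic y^3 - 4*y - 1 is irreducible over Q. An irreducible resolvent with non-square discriminant gives S_4.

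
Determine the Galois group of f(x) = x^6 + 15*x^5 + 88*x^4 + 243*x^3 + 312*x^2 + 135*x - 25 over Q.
S_4 (order 24)

The polynomial f is an irreducible sextic over Q, so G = Gal(f/Q) is one of the 16 transitive subgroups 6T1, ..., 6T16 of S_6. The discriminant of f is 54786284800, which is not a perfect square, so G is not contained in A_6. The transitive groups of degree 6 not contained in A_6 are: C_6 (6T1, order 6), S_3 (6T2, order 6), D_6 (6T3, order 12), C_3 x S_3 (6T5, order 18), A_4 x C_2 (6T6, order 24), S_4 (6T8, order 24), S_3 x S_3 (6T9, order 36), S_4 x C_2 (6T11, order 48), (S_3 x S_3) : C_2 (6T13, order 72), PGL(2,5) (6T14, order 120), S_6 (6T16, order 720). By Dedekind's theorem, for a prime p not dividing disc(f) the degrees of the irreducible factors of f mod p form the cycle type of an element of G. Factoring f modulo the 22 such primes p <= 101 (skipping 2, 5, 13, 37, which divide the discriminant), each new pattern first appears at: mod 3: f = (x^3 + x^2 + x + 2)(x^3 + 2x^2 + x + 1), pattern 3+3; mod 17: f = (x + 1)(x + 15)(x^4 + 16x^3 + 4x^2 + 7x + 4), pattern 4+1+1; mod 31: f = (x^2 + 6x + 18)(x^2 + 12x + 24)(x^2 + 28x + 28), pattern 2+2+2; mod 67: f = (x + 44)(x + 53)(x^2 + 16x + 20)(x^2 + 36x + 22), pattern 2+2+1+1. No other pattern occurs in this range, so the set of observed cycle types is {3+3, 4+1+1, 2+2+2, 2+2+1+1}. The candidates containing elements of all these cycle types are S_4 (6T8) of order 24, S_4 x C_2 (6T11) of order 48, PGL(2,5) (6T14) of order 120, S_6 (6T16) of order 720; the others are excluded. The observed types are precisely the cycle types that occur in S_4 (6T8) (apart from the identity). Each of the other remaining candidates has further cycle types, and by the Chebotarev density theorem the matching factorization patterns would occur for a proportion of primes equal to their share of the group: S_4 x C_2 (6T11) additionally contains elements of type 6, 4+2, 2+1+1+1+1 (17 of its 48 elements, about 35% of primes); PGL(2,5) (6T14) additionally contains elements of type 6, 5+1 (44 of its 120 elements, about 37% of primes); S_6 (6T16) additionally contains elements of type 6, 5+1, 4+2, 3+2+1, 3+1+1+1, 2+1+1+1+1 (529 of its 720 elements, about 73% of primes). None of the 22 primes tested shows any such pattern (for each of these groups the chance of that is below 10^-4), which rules them out. Hence G = S_4 (6T8), of order 24.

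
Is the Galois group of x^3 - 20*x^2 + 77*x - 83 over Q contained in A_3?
The polynomial is irreducible of degree 3 over Q. Its discriminant is 4225 = 65^2, a perfect square. A Galois group lies in the alternating group exactly when the discriminant is a square in Q, so the Galois group (C_3) is contained in A_3.

Yes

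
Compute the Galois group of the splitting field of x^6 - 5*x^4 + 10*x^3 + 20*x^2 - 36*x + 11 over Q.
The polynomial f is an irreducible sextic over Q, so G = Gal(f/Q) is one of the 16 transitive subgroups 6T1, ..., 6T16 of S_6. The discriminant of f is 458719034944 = 677288^2, a perfect square, so G is contained in A_6. The transitive groups of degree 6 contained in A_6 are: A_4 (6T4, order 12), S_4 (6T7, order 24), (C_3 x C_3) : C_4 (6T10, order 36), PSL(2,5) (6T12, order 60), A_6 (6T15, order 360). By Dedekind's theorem, for a prime p not dividing disc(f) the degrees of the irreducible factors of f mod p form the cycle type of an element of G. Factoring f modulo the 79 such primes p <= 419 (skipping 2, 31, which divide the discriminant), each new pattern first appears at: mod 3: f = (x^2 + 2x + 2)(x^4 + x^3 + 2x + 1), pattern 4+2; mod 5: f = (x^3 + 2x^2 + 1)(x^3 + 3x^2 + 4x + 1), pattern 3+3; mod 11: f = (x)(x + 4)(x^2 + 3)(x^2 + 7x + 8), pattern 2+2+1+1; mod 67: f = (x + 2)(x + 15)(x + 33)(x + 34)(x + 57)(x + 60), pattern 1+1+1+1+1+1. No other pattern occurs in this range, so the set of observed cycle types is {4+2, 3+3, 2+2+1+1, 1+1+1+1+1+1}. The candidates containing elements of all these cycle types are S_4 (6T7) of order 24, (C_3 x C_3) : C_4 (6T10) of order 36, A_6 (6T15) of order 360; the others are excluded. The observed types are precisely the cycle types that occur in S_4 (6T7). Each of the other remaining candidates has further cycle types, and by the Chebotarev density theorem the matching factorization patterns would occur for a proportion of primes equal to their share of the group: (C_3 x C_3) : C_4 (6T10) additionally contains elements of type 3+1+1+1 (4 of its 36 elements, about 11% of primes); A_6 (6T15) additionally contains elements of type 5+1, 3+1+1+1 (184 of its 360 elements, about 51% of primes). None of the 79 primes tested shows any such pattern (for each of these groups the chance of that is below 10^-4), which rules them out. Hence G = S_4 (6T7), of order 24.

6T7: S_4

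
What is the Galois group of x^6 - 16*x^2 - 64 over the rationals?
S_4, S_4(6d), the S_4-action on 6 points inside A_6

The polynomial f is an irreducible sextic over Q, so G = Gal(f/Q) is one of the 16 transitive subgroups 6T1, ..., 6T16 of S_6. The discriminant of f is 36352603193344 = 6029312^2, a perfect square, so G is contained in A_6. The transitive groups of degree 6 contained in A_6 are: A_4 (6T4, order 12), S_4 (6T7, order 24), (C_3 x C_3) : C_4 (6T10, order 36), PSL(2,5) (6T12, order 60), A_6 (6T15, order 360). By Dedekind's theorem, for a prime p not dividing disc(f) the degrees of the irreducible factors of f mod p form the cycle type of an element of G. Factoring f modulo the 79 such primes p <= 419 (skipping 2, 23, which divide the discriminant), each new pattern first appears at: mod 3: f = (x^3 + x^2 + 2x + 1)(x^3 + 2x^2 + 2x + 2), pattern 3+3; mod 5: f = (x^2 + 2)(x^4 + 3x^2 + 3), pattern 4+2; mod 19: f = (x + 9)(x + 10)(x^2 + x + 3)(x^2 + 18x + 3), pattern 2+2+1+1; mod 223: f = (x + 32)(x + 67)(x + 109)(x + 114)(x + 156)(x + 191), pattern 1+1+1+1+1+1. No other pattern occurs in this range, so the set of observed cycle types is {3+3, 4+2, 2+2+1+1, 1+1+1+1+1+1}. The candidates containing elements of all these cycle types are S_4 (6T7) of order 24, (C_3 x C_3) : C_4 (6T10) of order 36, A_6 (6T15) of order 360; the others are excluded. The observed types are precisely the cycle types that occur in S_4 (6T7). Each of the other remaining candidates has further cycle types, and by the Chebotarev density theorem the matching factorization patterns would occur for a proportion of primes equal to their share of the group: (C_3 x C_3) : C_4 (6T10) additionally contains elements of type 3+1+1+1 (4 of its 36 elements, about 11% of primes); A_6 (6T15) additionally contains elements of type 5+1, 3+1+1+1 (184 of its 360 elements, about 51% of primes). None of the 79 primes tested shows any such pattern (for each of these groups the chance of that is below 10^-4), which rules them out. Hence G = S_4 (6T7), of order 24.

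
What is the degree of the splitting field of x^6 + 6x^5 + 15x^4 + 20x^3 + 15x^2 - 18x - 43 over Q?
360

The degree of the splitting field over Q equals the order of the Galois group, so first determine the group. The polynomial f is an irreducible sextic over Q, so G = Gal(f/Q) is one of the 16 transitive subgroups 6T1, ..., 6T16 of S_6. The discriminant of f is 746496000000 = 864000^2, a perfect square, so G is contained in A_6. The transitive groups of degree 6 contained in A_6 are: A_4 (6T4, order 12), S_4 (6T7, order 24), (C_3 x C_3) : C_4 (6T10, order 36), PSL(2,5) (6T12, order 60), A_6 (6T15, order 360). By Dedekind's theorem, for a prime p not dividing disc(f) the degrees of the irreducible factors of f mod p form the cycle type of an element of G. Factoring f modulo the 6 such primes p <= 23 (skipping 2, 3, 5, which divide the discriminant), each new pattern first appears at: mod 7: f = (x + 5)(x^5 + x^4 + 3x^3 + 5x^2 + 4x + 4), pattern 5+1; mod 23: f = (x + 3)(x + 12)(x + 17)(x^3 + 20x^2 + 4x + 15), pattern 3+1+1+1. No other pattern occurs in this range, so the set of observed cycle types is {5+1, 3+1+1+1}. Among the candidates above, the only group containing elements of all these cycle types is A_6 (6T15) — each of A_4 (6T4), S_4 (6T7), (C_3 x C_3) : C_4 (6T10), PSL(2,5) (6T12) lacks at least one of them. Hence G = A_6 (6T15), of order 360. The Galois group A_6 (6T15) has order 360, so the splitting field has degree 360 over Q.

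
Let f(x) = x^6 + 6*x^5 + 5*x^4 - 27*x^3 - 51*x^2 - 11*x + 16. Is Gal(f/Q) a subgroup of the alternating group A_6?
The polynomial is irreducible of degree 6 over Q. Its discriminant is 30991489 = 5567^2, a perfect square. A Galois group lies in the alternating group exactly when the discriminant is a square in Q, so the Galois group (PSL(2,5)) is contained in A_6.

Yes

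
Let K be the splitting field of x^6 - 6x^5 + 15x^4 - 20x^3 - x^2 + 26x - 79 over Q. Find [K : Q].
24

The degree of the splitting field over Q equals the order of the Galois group, so first determine the group. The polynomial f is an irreducible sextic over Q, so G = Gal(f/Q) is one of the 16 transitive subgroups 6T1, ..., 6T16 of S_6. The discriminant of f is 36352603193344 = 6029312^2, a perfect square, so G is contained in A_6. The transitive groups of degree 6 contained in A_6 are: A_4 (6T4, order 12), S_4 (6T7, order 24), (C_3 x C_3) : C_4 (6T10, order 36), PSL(2,5) (6T12, order 60), A_6 (6T15, order 360). By Dedekind's theorem, for a prime p not dividing disc(f) the degrees of the irreducible factors of f mod p form the cycle type of an element of G. Factoring f modulo the 79 such primes p <= 419 (skipping 2, 23, which divide the discriminant), each new pattern first appears at: mod 3: f = (x^3 + x^2 + 2)(x^3 + 2x^2 + x + 1), pattern 3+3; mod 5: f = (x^2 + 3x + 3)(x^4 + x^3 + 4x^2 + 2), pattern 4+2; mod 19: f = (x + 8)(x + 9)(x^2 + 16x + 5)(x^2 + 18x + 3), pattern 2+2+1+1; mod 223: f = (x + 31)(x + 66)(x + 108)(x + 113)(x + 155)(x + 190), pattern 1+1+1+1+1+1. No other pattern occurs in this range, so the set of observed cycle types is {3+3, 4+2, 2+2+1+1, 1+1+1+1+1+1}. The candidates containing elements of all these cycle types are S_4 (6T7) of order 24, (C_3 x C_3) : C_4 (6T10) of order 36, A_6 (6T15) of order 360; the others are excluded. The observed types are precisely the cycle types that occur in S_4 (6T7). Each of the other remaining candidates has further cycle types, and by the Chebotarev density theorem the matching factorization patterns would occur for a proportion of primes equal to their share of the group: (C_3 x C_3) : C_4 (6T10) additionally contains elements of type 3+1+1+1 (4 of its 36 elements, about 11% of primes); A_6 (6T15) additionally contains elements of type 5+1, 3+1+1+1 (184 of its 360 elements, about 51% of primes). None of the 79 primes tested shows any such pattern (for each of these groups the chance of that is below 10^-4), which rules them out. Hence G = S_4 (6T7), of order 24. The Galois group S_4 (6T7) has order 24, so the splitting field has degree 24 over Q.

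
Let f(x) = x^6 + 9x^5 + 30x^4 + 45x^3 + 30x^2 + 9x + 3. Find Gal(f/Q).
The polynomial f is an irreducible sextic over Q, so G = Gal(f/Q) is one of the 16 transitive subgroups 6T1, ..., 6T16 of S_6. The discriminant of f is -34992, which is not a perfect square, so G is not contained in A_6. The transitive groups of degree 6 not contained in A_6 are: C_6 (6T1, order 6), S_3 (6T2, order 6), D_6 (6T3, order 12), C_3 x S_3 (6T5, order 18), A_4 x C_2 (6T6, order 24), S_4 (6T8, order 24), S_3 x S_3 (6T9, order 36), S_4 x C_2 (6T11, order 48), (S_3 x S_3) : C_2 (6T13, order 72), PGL(2,5) (6T14, order 120), S_6 (6T16, order 720). By Dedekind's theorem, for a prime p not dividing disc(f) the degrees of the irreducible factors of f mod p form the cycle type of an element of G. Factoring f modulo the 23 such primes p <= 97 (skipping 2, 3, which divide the discriminant), each new pattern first appears at: mod 5: f = (x^2 + 2)(x^2 + x + 1)(x^2 + 3x + 4), pattern 2+2+2; mod 7: f = (x^3 + 5x + 5)(x^3 + 2x^2 + 4x + 2), pattern 3+3; mod 31: f = (x + 5)(x + 9)(x + 11)(x + 23)(x + 25)(x + 29), pattern 1+1+1+1+1+1. No other pattern occurs in this range, so the set of observed cycle types is {2+2+2, 3+3, 1+1+1+1+1+1}. The candidates containing elements of all these cycle types are C_6 (6T1) of order 6, S_3 (6T2) of order 6, D_6 (6T3) of order 12, C_3 x S_3 (6T5) of order 18, A_4 x C_2 (6T6) of order 24, S_4 (6T8) of order 24, S_3 x S_3 (6T9) of order 36, S_4 x C_2 (6T11) of order 48, (S_3 x S_3) : C_2 (6T13) of order 72, PGL(2,5) (6T14) of order 120, S_6 (6T16) of order 720; the others are excluded. The observed types are precisely the cycle types that occur in S_3 (6T2). Each of the other remaining candidates has further cycle types, and by the Chebotarev density theorem the matching factorization patterns would occur for a proportion of primes equal to their share of the group: C_6 (6T1) additionally contains elements of type 6 (2 of its 6 elements, about 33% of primes); D_6 (6T3) additionally contains elements of type 6, 2+2+1+1 (5 of its 12 elements, about 42% of primes); C_3 x S_3 (6T5) additionally contains elements of type 6, 3+1+1+1 (10 of its 18 elements, about 56% of primes); A_4 x C_2 (6T6) additionally contains elements of type 6, 2+2+1+1, 2+1+1+1+1 (14 of its 24 elements, about 58% of primes); S_4 (6T8) additionally contains elements of type 4+1+1, 2+2+1+1 (9 of its 24 elements, about 38% of primes); S_3 x S_3 (6T9) additionally contains elements of type 6, 3+1+1+1, 2+2+1+1 (25 of its 36 elements, about 69% of primes); S_4 x C_2 (6T11) additionally contains elements of type 6, 4+2, 4+1+1, 2+2+1+1, 2+1+1+1+1 (32 of its 48 elements, about 67% of primes); (S_3 x S_3) : C_2 (6T13) additionally contains elements of type 6, 4+2, 3+2+1, 3+1+1+1, 2+2+1+1, 2+1+1+1+1 (61 of its 72 elements, about 85% of primes); PGL(2,5) (6T14) additionally contains elements of type 6, 5+1, 4+1+1, 2+2+1+1 (89 of its 120 elements, about 74% of primes); S_6 (6T16) additionally contains elements of type 6, 5+1, 4+2, 4+1+1, 3+2+1, 3+1+1+1, 2+2+1+1, 2+1+1+1+1 (664 of its 720 elements, about 92% of primes). None of the 23 primes tested shows any such pattern (for each of these groups the chance of that is below 10^-4), which rules them out. Hence G = S_3 (6T2), of order 6.

S_3 (order 6)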